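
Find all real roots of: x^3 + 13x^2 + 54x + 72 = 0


Let p(x) = x^3 + 13x^2 + 54x + 72. By the rational root theorem (leading coefficient 1), any rational root is an integer divisor of 72: try ±1, ±2, ... in turn.
Test x = 1: value = 140 ≠ 0.
Test x = -1: value = 30 ≠ 0.
Test x = 2: value = 240 ≠ 0.
Test x = -2: value = 8 ≠ 0.
Test x = 3: value = 378 ≠ 0.
Test x = -3: value = 0 ✓, so (x + 3) is a factor.
Synthetic division by (x + 3): bring down 1; 1(-3) + 13 = 10; 10(-3) + 54 = 24; 24(-3) + 72 = 0 → quotient x^2 + 10x + 24, remainder 0.
Solve the quadratic x^2 + 10x + 24 = 0: discriminant = 10^2 - 4(1)(24) = 100 - 96 = 4.
sqrt(4) = 2, so x = (-10 ± 2)/2: x = -4 or x = -6.

x = -6, x = -4, x = -3


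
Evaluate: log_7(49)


We need the exponent such that 7^? = 49
7^2 = 49
Therefore log_7(49) = 2

2


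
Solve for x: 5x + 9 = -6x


Starting with: 5x + 9 = -6x
Move all x terms to left: (5 + 6)x = 0 - 9
Simplify: 11x = -9
Divide both sides by 11: x = -9/11

x = -9/11


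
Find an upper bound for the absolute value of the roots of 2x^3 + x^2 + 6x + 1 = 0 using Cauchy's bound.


Cauchy's bound: all roots r satisfy |r| <= 1 + max(|a_i/a_n|) for i = 0,...,n-1
where a_n is the leading coefficient.

Coefficients: [2, 1, 6, 1]
Leading coefficient a_n = 2
Ratios |a_i/a_n|: 1/2, 3, 1/2
Maximum ratio: 3
Cauchy's bound: |r| <= 1 + 3 = 4

Upper bound = 4


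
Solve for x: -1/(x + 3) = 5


Multiply both sides by (x + 3): -1 = 5(x + 3)
Distribute: -1 = 5x + 15
5x = -1 - 15 = -16
x = -16/5

x = -16/5


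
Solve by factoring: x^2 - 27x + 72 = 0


We need two numbers that multiply to 72 and add to -27.
Those numbers are -24 and -3 (since (-24) * (-3) = 72 and (-24) + (-3) = -27).
So x^2 - 27x + 72 = (x - 24)(x - 3) = 0
Setting each factor to zero: x = 24 or x = 3

x = 3, x = 24


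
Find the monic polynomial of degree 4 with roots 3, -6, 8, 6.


A monic polynomial with roots 3, -6, 8, 6 is:
p(x) = (x - 3)(x + 6)(x - 8)(x - 6)
After multiplying by (x - 3): x - 3
After multiplying by (x + 6): x^2 + 3x - 18
After multiplying by (x - 8): x^3 - 5x^2 - 42x + 144
After multiplying by (x - 6): x^4 - 11x^3 - 12x^2 + 396x - 864

x^4 - 11x^3 - 12x^2 + 396x - 864


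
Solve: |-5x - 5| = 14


An absolute value equation |expr| = 14 gives two cases:
Case 1: -5x - 5 = 14
  -5x = 19, so x = -19/5
Case 2: -5x - 5 = -14
  -5x = -9, so x = 9/5

x = -19/5, x = 9/5


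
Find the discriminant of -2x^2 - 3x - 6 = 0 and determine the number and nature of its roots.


For ax^2 + bx + c = 0, discriminant D = b^2 - 4ac
Here a = -2, b = -3, c = -6
D = (-3)^2 - 4(-2)(-6) = 9 - 48 = -39

D = -39 < 0
The equation has no real roots (2 complex conjugate roots).

Discriminant = -39, no real roots (2 complex conjugate roots)


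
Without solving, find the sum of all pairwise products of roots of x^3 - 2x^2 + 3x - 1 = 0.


By Vieta's formulas for x^3 + bx^2 + cx + d = 0:
  r1 + r2 + r3 = -b/a = 2
  r1*r2 + r1*r3 + r2*r3 = c/a = 3
  r1*r2*r3 = -d/a = 1


Sum of pairwise products = 3


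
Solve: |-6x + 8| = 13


An absolute value equation |expr| = 13 gives two cases:
Case 1: -6x + 8 = 13
  -6x = 5, so x = -5/6
Case 2: -6x + 8 = -13
  -6x = -21, so x = 7/2

x = -5/6, x = 7/2


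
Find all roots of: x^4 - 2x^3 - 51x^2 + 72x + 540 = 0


Let p(x) = x^4 - 2x^3 - 51x^2 + 72x + 540. By the rational root theorem (leading coefficient 1), any rational root is an integer divisor of 540: try ±1, ±2, ... in turn.
Test x = 1: value = 560 ≠ 0.
Test x = -1: value = 420 ≠ 0.
Test x = 2: value = 480 ≠ 0.
Test x = -2: value = 224 ≠ 0.
Test x = 3: value = 324 ≠ 0.
Test x = -3: value = 0 ✓, so (x + 3) is a factor.
Synthetic division by (x + 3): bring down 1; 1(-3) - 2 = -5; (-5)(-3) - 51 = -36; (-36)(-3) + 72 = 180; 180(-3) + 540 = 0 → quotient x^3 - 5x^2 - 36x + 180, remainder 0.
Continue with the quotient x^3 - 5x^2 - 36x + 180 (candidates must divide 180; re-test x = -3 first in case it repeats).
Test x = -3: value = 216 ≠ 0.
Test x = 4: value = 20 ≠ 0.
Test x = -4: value = 180 ≠ 0.
Test x = 5: value = 0 ✓, so (x - 5) is a factor.
Synthetic division by (x - 5): bring down 1; 1(5) - 5 = 0; 0(5) - 36 = -36; (-36)(5) + 180 = 0 → quotient x^2 - 36, remainder 0.
Solve the quadratic x^2 - 36 = 0: discriminant = 0^2 - 4(1)(-36) = 0 + 144 = 144.
sqrt(144) = 12, so x = (0 ± 12)/2: x = 6 or x = -6.
Collecting all roots found:

x = -6, x = -3, x = 5, x = 6


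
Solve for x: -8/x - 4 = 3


Subtract -4 from both sides: -8/x = 7
Multiply both sides by x: -8 = 7 * x
Divide by 7: x = -8/7

x = -8/7


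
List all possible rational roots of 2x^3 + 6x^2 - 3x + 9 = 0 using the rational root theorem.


Rational root theorem: possible roots are ±p/q where:
  p divides the constant term (9): p ∈ {1, 3, 9}
  q divides the leading coefficient (2): q ∈ {1, 2}

All possible rational roots: -9, -9/2, -3, -3/2, -1, -1/2, 1/2, 1, 3/2, 3, 9/2, 9

-9, -9/2, -3, -3/2, -1, -1/2, 1/2, 1, 3/2, 3, 9/2, 9


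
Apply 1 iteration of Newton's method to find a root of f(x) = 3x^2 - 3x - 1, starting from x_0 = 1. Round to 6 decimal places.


Newton's method: x_(n+1) = x_n - f(x_n)/f'(x_n)
f(x) = 3x^2 - 3x - 1
f'(x) = 6x - 3

Iteration 1:
  f(1.000000) = -1.000000
  f'(1.000000) = 3.000000
  x_1 = 1.000000 - (-1.000000)/(3.000000) = 1.333333

x_1 = 1.333333


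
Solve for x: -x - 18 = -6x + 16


Starting with: -x - 18 = -6x + 16
Move all x terms to left: (-1 + 6)x = 16 + 18
Simplify: 5x = 34
Divide both sides by 5: x = 34/5

x = 34/5


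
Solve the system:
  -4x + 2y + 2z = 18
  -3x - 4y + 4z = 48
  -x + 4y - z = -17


Using Cramer's rule. Expand each determinant along the first row.
D  = (-4)*[(-4)*(-1) - 4*4] - 2*[(-3)*(-1) - 4*(-1)] + 2*[(-3)*4 - (-4)*(-1)]
  = (-4)*(-12) - 2*(7) + 2*(-16) = 2
Dx = 18*[(-4)*(-1) - 4*4] - 2*[48*(-1) - 4*(-17)] + 2*[48*4 - (-4)*(-17)]
  = 18*(-12) - 2*(20) + 2*(124) = -8
Dy = (-4)*[48*(-1) - 4*(-17)] - 18*[(-3)*(-1) - 4*(-1)] + 2*[(-3)*(-17) - 48*(-1)]
  = (-4)*(20) - 18*(7) + 2*(99) = -8
Dz = (-4)*[(-4)*(-17) - 48*4] - 2*[(-3)*(-17) - 48*(-1)] + 18*[(-3)*4 - (-4)*(-1)]
  = (-4)*(-124) - 2*(99) + 18*(-16) = 10
x = Dx/D = -8/2 = -4, y = Dy/D = -8/2 = -4, z = Dz/D = 10/2 = 5
Check eq1: (-4)(-4) + (2)(-4) + (2)(5) = 18 = 18 ✓
Check eq2: (-3)(-4) + (-4)(-4) + (4)(5) = 48 = 48 ✓
Check eq3: (-1)(-4) + (4)(-4) + (-1)(5) = -17 = -17 ✓

x = -4, y = -4, z = 5


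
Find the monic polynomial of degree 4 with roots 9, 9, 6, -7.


A monic polynomial with roots 9, 9, 6, -7 is:
p(x) = (x - 9)(x - 9)(x - 6)(x + 7)
After multiplying by (x - 9): x - 9
After multiplying by (x - 9): x^2 - 18x + 81
After multiplying by (x - 6): x^3 - 24x^2 + 189x - 486
After multiplying by (x + 7): x^4 - 17x^3 + 21x^2 + 837x - 3402

x^4 - 17x^3 + 21x^2 + 837x - 3402


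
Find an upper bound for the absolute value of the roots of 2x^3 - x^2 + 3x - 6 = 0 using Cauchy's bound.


Cauchy's bound: all roots r satisfy |r| <= 1 + max(|a_i/a_n|) for i = 0,...,n-1
where a_n is the leading coefficient.

Coefficients: [2, -1, 3, -6]
Leading coefficient a_n = 2
Ratios |a_i/a_n|: 1/2, 3/2, 3
Maximum ratio: 3
Cauchy's bound: |r| <= 1 + 3 = 4

Upper bound = 4


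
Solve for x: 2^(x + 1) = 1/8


Express both sides with the same base.
1/8 = 2^(-3)
Since the bases match, equate exponents: x + 1 = -3
So x = -3 - (1) = -4

x = -4


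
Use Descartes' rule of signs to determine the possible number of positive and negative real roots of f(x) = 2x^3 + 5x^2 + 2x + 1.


Descartes' rule of signs:

For positive roots, count sign changes in f(x) = 2x^3 + 5x^2 + 2x + 1:
Signs of coefficients: +, +, +, +
Number of sign changes: 0
Possible positive real roots: 0

For negative roots, examine f(-x) = -2x^3 + 5x^2 - 2x + 1:
Signs of coefficients: -, +, -, +
Number of sign changes: 3
Possible negative real roots: 3, 1

Positive roots: 0; Negative roots: 3 or 1


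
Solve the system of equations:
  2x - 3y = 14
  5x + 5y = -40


Using Cramer's rule:
Determinant D = (2)(5) - (5)(-3) = 10 + 15 = 25
Dx = (14)(5) - (-40)(-3) = 70 - 120 = -50
Dy = (2)(-40) - (5)(14) = -80 - 70 = -150
x = Dx/D = -50/25 = -2
y = Dy/D = -150/25 = -6

x = -2, y = -6


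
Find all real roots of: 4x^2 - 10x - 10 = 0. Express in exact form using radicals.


Using the quadratic formula: x = (-b ± sqrt(b^2 - 4ac)) / (2a)
Here a = 4, b = -10, c = -10
Discriminant = b^2 - 4ac = (-10)^2 - 4(4)(-10) = 100 + 160 = 260
Since discriminant = 260 > 0, there are two real roots.
x = (10 ± 2*sqrt(65)) / 8
Simplifying: x = (5 ± sqrt(65)) / 4
Numerically: x ≈ 3.2656 or x ≈ -0.7656

x = (5 + sqrt(65)) / 4 or x = (5 - sqrt(65)) / 4


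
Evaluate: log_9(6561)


We need the exponent such that 9^? = 6561
9^4 = 6561
Therefore log_9(6561) = 4

4


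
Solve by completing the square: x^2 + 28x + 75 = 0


Start: x^2 + 28x + 75 = 0
Move constant: x^2 + 28x = -75
Half of 28 is 14, squared is 196
Add 196 to both sides: x^2 + 28x + 196 = 121
(x + 14)^2 = 121
x + 14 = ±11
x = -14 + 11 = -3 or x = -14 - 11 = -25

x = -25, x = -3


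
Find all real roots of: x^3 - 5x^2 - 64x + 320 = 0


Let p(x) = x^3 - 5x^2 - 64x + 320. By the rational root theorem (leading coefficient 1), any rational root is an integer divisor of 320: try ±1, ±2, ... in turn.
Test x = 1: value = 252 ≠ 0.
Test x = -1: value = 378 ≠ 0.
Test x = 2: value = 180 ≠ 0.
Test x = -2: value = 420 ≠ 0.
Test x = 4: value = 48 ≠ 0.
Test x = -4: value = 432 ≠ 0.
Test x = 5: value = 0 ✓, so (x - 5) is a factor.
Synthetic division by (x - 5): bring down 1; 1(5) - 5 = 0; 0(5) - 64 = -64; (-64)(5) + 320 = 0 → quotient x^2 - 64, remainder 0.
Solve the quadratic x^2 - 64 = 0: discriminant = 0^2 - 4(1)(-64) = 0 + 256 = 256.
sqrt(256) = 16, so x = (0 ± 16)/2: x = 8 or x = -8.

x = -8, x = 5, x = 8


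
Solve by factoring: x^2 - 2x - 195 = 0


We need two numbers that multiply to -195 and add to -2.
Those numbers are 13 and -15 (since 13 * (-15) = -195 and 13 + (-15) = -2).
So x^2 - 2x - 195 = (x + 13)(x - 15) = 0
Setting each factor to zero: x = -13 or x = 15

x = -13, x = 15


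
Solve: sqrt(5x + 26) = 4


Square both sides: 5x + 26 = 4^2 = 16
5x = 16 - 26 = -10
x = -2
Check: sqrt(5*(-2) + 26) = sqrt(16) = 4 ✓

x = -2


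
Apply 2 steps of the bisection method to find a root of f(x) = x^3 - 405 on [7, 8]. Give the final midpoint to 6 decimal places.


f(x) = x^3 - 405
f(7) = -62 < 0
f(8) = 107 > 0

Step 1: midpoint = (7.000000 + 8.000000)/2 = 7.500000
  f(7.500000) = 16.875000
  f(mid) > 0, so root is in [7.000000, 7.500000]

Step 2: midpoint = (7.000000 + 7.500000)/2 = 7.250000
  f(7.250000) = -23.921875
  f(mid) < 0, so root is in [7.250000, 7.500000]

midpoint = 7.250000


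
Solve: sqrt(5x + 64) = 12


Square both sides: 5x + 64 = 12^2 = 144
5x = 144 - 64 = 80
x = 16
Check: sqrt(5*16 + 64) = sqrt(144) = 12 ✓

x = 16


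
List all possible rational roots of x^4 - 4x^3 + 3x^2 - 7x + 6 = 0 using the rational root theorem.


Rational root theorem: possible roots are ±p/q where:
  p divides the constant term (6): p ∈ {1, 2, 3, 6}
  q divides the leading coefficient (1): q ∈ {1}

All possible rational roots: -6, -3, -2, -1, 1, 2, 3, 6

-6, -3, -2, -1, 1, 2, 3, 6


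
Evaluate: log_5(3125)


We need the exponent such that 5^? = 3125
5^5 = 3125
Therefore log_5(3125) = 5

5


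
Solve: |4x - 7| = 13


An absolute value equation |expr| = 13 gives two cases:
Case 1: 4x - 7 = 13
  4x = 20, so x = 5
Case 2: 4x - 7 = -13
  4x = -6, so x = -3/2

x = -3/2, x = 5


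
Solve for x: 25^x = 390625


Express both sides with the same base.
390625 = 25^4
Since the bases match: x = 4

x = 4


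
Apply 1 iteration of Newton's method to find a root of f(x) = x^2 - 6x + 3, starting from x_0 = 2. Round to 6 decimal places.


Newton's method: x_(n+1) = x_n - f(x_n)/f'(x_n)
f(x) = x^2 - 6x + 3
f'(x) = 2x - 6

Iteration 1:
  f(2.000000) = -5.000000
  f'(2.000000) = -2.000000
  x_1 = 2.000000 - (-5.000000)/(-2.000000) = -0.500000

x_1 = -0.500000


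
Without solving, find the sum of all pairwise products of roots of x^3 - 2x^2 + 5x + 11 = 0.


By Vieta's formulas for x^3 + bx^2 + cx + d = 0:
  r1 + r2 + r3 = -b/a = 2
  r1*r2 + r1*r3 + r2*r3 = c/a = 5
  r1*r2*r3 = -d/a = -11


Sum of pairwise products = 5


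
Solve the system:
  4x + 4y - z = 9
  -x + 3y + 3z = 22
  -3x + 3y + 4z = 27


Using Cramer's rule. Expand each determinant along the first row.
D  = 4*[3*4 - 3*3] - 4*[(-1)*4 - 3*(-3)] + (-1)*[(-1)*3 - 3*(-3)]
  = 4*(3) - 4*(5) + (-1)*(6) = -14
Dx = 9*[3*4 - 3*3] - 4*[22*4 - 3*27] + (-1)*[22*3 - 3*27]
  = 9*(3) - 4*(7) + (-1)*(-15) = 14
Dy = 4*[22*4 - 3*27] - 9*[(-1)*4 - 3*(-3)] + (-1)*[(-1)*27 - 22*(-3)]
  = 4*(7) - 9*(5) + (-1)*(39) = -56
Dz = 4*[3*27 - 22*3] - 4*[(-1)*27 - 22*(-3)] + 9*[(-1)*3 - 3*(-3)]
  = 4*(15) - 4*(39) + 9*(6) = -42
x = Dx/D = 14/-14 = -1, y = Dy/D = -56/-14 = 4, z = Dz/D = -42/-14 = 3
Check eq1: (4)(-1) + (4)(4) + (-1)(3) = 9 = 9 ✓
Check eq2: (-1)(-1) + (3)(4) + (3)(3) = 22 = 22 ✓
Check eq3: (-3)(-1) + (3)(4) + (4)(3) = 27 = 27 ✓

x = -1, y = 4, z = 3


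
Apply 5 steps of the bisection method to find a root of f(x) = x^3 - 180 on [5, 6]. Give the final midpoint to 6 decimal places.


f(x) = x^3 - 180
f(5) = -55 < 0
f(6) = 36 > 0

Step 1: midpoint = (5.000000 + 6.000000)/2 = 5.500000
  f(5.500000) = -13.625000
  f(mid) < 0, so root is in [5.500000, 6.000000]

Step 2: midpoint = (5.500000 + 6.000000)/2 = 5.750000
  f(5.750000) = 10.109375
  f(mid) > 0, so root is in [5.500000, 5.750000]

Step 3: midpoint = (5.500000 + 5.750000)/2 = 5.625000
  f(5.625000) = -2.021484
  f(mid) < 0, so root is in [5.625000, 5.750000]

Step 4: midpoint = (5.625000 + 5.750000)/2 = 5.687500
  f(5.687500) = 3.977295
  f(mid) > 0, so root is in [5.625000, 5.687500]

Step 5: midpoint = (5.625000 + 5.687500)/2 = 5.656250
  f(5.656250) = 0.961334
  f(mid) > 0, so root is in [5.625000, 5.656250]

midpoint = 5.656250


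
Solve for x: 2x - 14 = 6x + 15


Starting with: 2x - 14 = 6x + 15
Move all x terms to left: (2 - 6)x = 15 + 14
Simplify: -4x = 29
Divide both sides by -4: x = -29/4

x = -29/4


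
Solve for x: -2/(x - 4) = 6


Multiply both sides by (x - 4): -2 = 6(x - 4)
Distribute: -2 = 6x - 24
6x = -2 + 24 = 22
x = 11/3

x = 11/3


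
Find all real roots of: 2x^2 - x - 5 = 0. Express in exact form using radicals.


Using the quadratic formula: x = (-b ± sqrt(b^2 - 4ac)) / (2a)
Here a = 2, b = -1, c = -5
Discriminant = b^2 - 4ac = (-1)^2 - 4(2)(-5) = 1 + 40 = 41
Since discriminant = 41 > 0, there are two real roots.
x = (1 ± sqrt(41)) / 4
Numerically: x ≈ 1.8508 or x ≈ -1.3508

x = (1 + sqrt(41)) / 4 or x = (1 - sqrt(41)) / 4


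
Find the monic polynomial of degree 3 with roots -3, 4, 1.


A monic polynomial with roots -3, 4, 1 is:
p(x) = (x + 3)(x - 4)(x - 1)
After multiplying by (x + 3): x + 3
After multiplying by (x - 4): x^2 - x - 12
After multiplying by (x - 1): x^3 - 2x^2 - 11x + 12

x^3 - 2x^2 - 11x + 12


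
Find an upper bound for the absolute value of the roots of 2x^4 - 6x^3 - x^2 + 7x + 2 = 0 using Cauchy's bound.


Cauchy's bound: all roots r satisfy |r| <= 1 + max(|a_i/a_n|) for i = 0,...,n-1
where a_n is the leading coefficient.

Coefficients: [2, -6, -1, 7, 2]
Leading coefficient a_n = 2
Ratios |a_i/a_n|: 3, 1/2, 7/2, 1
Maximum ratio: 7/2
Cauchy's bound: |r| <= 1 + 7/2 = 9/2

Upper bound = 9/2


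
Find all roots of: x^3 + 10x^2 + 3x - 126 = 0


Let p(x) = x^3 + 10x^2 + 3x - 126. By the rational root theorem (leading coefficient 1), any rational root is an integer divisor of 126: try ±1, ±2, ... in turn.
Test x = 1: value = -112 ≠ 0.
Test x = -1: value = -120 ≠ 0.
Test x = 2: value = -72 ≠ 0.
Test x = -2: value = -100 ≠ 0.
Test x = 3: value = 0 ✓, so (x - 3) is a factor.
Synthetic division by (x - 3): bring down 1; 1(3) + 10 = 13; 13(3) + 3 = 42; 42(3) - 126 = 0 → quotient x^2 + 13x + 42, remainder 0.
Solve the quadratic x^2 + 13x + 42 = 0: discriminant = 13^2 - 4(1)(42) = 169 - 168 = 1.
sqrt(1) = 1, so x = (-13 ± 1)/2: x = -6 or x = -7.
Collecting all roots found:

x = -7, x = -6, x = 3


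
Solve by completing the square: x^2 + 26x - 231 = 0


Start: x^2 + 26x - 231 = 0
Move constant: x^2 + 26x = 231
Half of 26 is 13, squared is 169
Add 169 to both sides: x^2 + 26x + 169 = 400
(x + 13)^2 = 400
x + 13 = ±20
x = -13 + 20 = 7 or x = -13 - 20 = -33

x = -33, x = 7


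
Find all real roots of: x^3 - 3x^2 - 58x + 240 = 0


Let p(x) = x^3 - 3x^2 - 58x + 240. By the rational root theorem (leading coefficient 1), any rational root is an integer divisor of 240: try ±1, ±2, ... in turn.
Test x = 1: value = 180 ≠ 0.
Test x = -1: value = 294 ≠ 0.
Test x = 2: value = 120 ≠ 0.
Test x = -2: value = 336 ≠ 0.
Test x = 3: value = 66 ≠ 0.
Test x = -3: value = 360 ≠ 0.
Test x = 4: value = 24 ≠ 0.
Test x = -4: value = 360 ≠ 0.
Test x = 5: value = 0 ✓, so (x - 5) is a factor.
Synthetic division by (x - 5): bring down 1; 1(5) - 3 = 2; 2(5) - 58 = -48; (-48)(5) + 240 = 0 → quotient x^2 + 2x - 48, remainder 0.
Solve the quadratic x^2 + 2x - 48 = 0: discriminant = 2^2 - 4(1)(-48) = 4 + 192 = 196.
sqrt(196) = 14, so x = (-2 ± 14)/2: x = 6 or x = -8.

x = -8, x = 5, x = 6


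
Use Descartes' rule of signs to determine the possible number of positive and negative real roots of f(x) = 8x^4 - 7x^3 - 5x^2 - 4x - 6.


Descartes' rule of signs:

For positive roots, count sign changes in f(x) = 8x^4 - 7x^3 - 5x^2 - 4x - 6:
Signs of coefficients: +, -, -, -, -
Number of sign changes: 1
Possible positive real roots: 1

For negative roots, examine f(-x) = 8x^4 + 7x^3 - 5x^2 + 4x - 6:
Signs of coefficients: +, +, -, +, -
Number of sign changes: 3
Possible negative real roots: 3, 1

Positive roots: 1; Negative roots: 3 or 1


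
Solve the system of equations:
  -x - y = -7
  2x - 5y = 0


Using Cramer's rule:
Determinant D = (-1)(-5) - (2)(-1) = 5 + 2 = 7
Dx = (-7)(-5) - (0)(-1) = 35 - 0 = 35
Dy = (-1)(0) - (2)(-7) = 0 + 14 = 14
x = Dx/D = 35/7 = 5
y = Dy/D = 14/7 = 2

x = 5, y = 2


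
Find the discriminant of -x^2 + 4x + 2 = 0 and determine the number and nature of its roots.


For ax^2 + bx + c = 0, discriminant D = b^2 - 4ac
Here a = -1, b = 4, c = 2
D = (4)^2 - 4(-1)(2) = 16 + 8 = 24

D = 24 > 0 but not a perfect square
The equation has 2 distinct real irrational roots.

Discriminant = 24, 2 distinct real irrational roots


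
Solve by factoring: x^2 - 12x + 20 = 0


We need two numbers that multiply to 20 and add to -12.
Those numbers are -10 and -2 (since (-10) * (-2) = 20 and (-10) + (-2) = -12).
So x^2 - 12x + 20 = (x - 10)(x - 2) = 0
Setting each factor to zero: x = 10 or x = 2

x = 2, x = 10


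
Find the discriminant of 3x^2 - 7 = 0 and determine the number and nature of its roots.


For ax^2 + bx + c = 0, discriminant D = b^2 - 4ac
Here a = 3, b = 0, c = -7
D = (0)^2 - 4(3)(-7) = 0 + 84 = 84

D = 84 > 0 but not a perfect square
The equation has 2 distinct real irrational roots.

Discriminant = 84, 2 distinct real irrational roots


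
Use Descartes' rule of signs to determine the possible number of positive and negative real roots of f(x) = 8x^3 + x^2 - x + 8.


Descartes' rule of signs:

For positive roots, count sign changes in f(x) = 8x^3 + x^2 - x + 8:
Signs of coefficients: +, +, -, +
Number of sign changes: 2
Possible positive real roots: 2, 0

For negative roots, examine f(-x) = -8x^3 + x^2 + x + 8:
Signs of coefficients: -, +, +, +
Number of sign changes: 1
Possible negative real roots: 1

Positive roots: 2 or 0; Negative roots: 1


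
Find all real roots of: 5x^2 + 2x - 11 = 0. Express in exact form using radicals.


Using the quadratic formula: x = (-b ± sqrt(b^2 - 4ac)) / (2a)
Here a = 5, b = 2, c = -11
Discriminant = b^2 - 4ac = 2^2 - 4(5)(-11) = 4 + 220 = 224
Since discriminant = 224 > 0, there are two real roots.
x = (-2 ± 4*sqrt(14)) / 10
Simplifying: x = (-1 ± 2*sqrt(14)) / 5
Numerically: x ≈ 1.2967 or x ≈ -1.6967

x = (-1 + 2*sqrt(14)) / 5 or x = (-1 - 2*sqrt(14)) / 5


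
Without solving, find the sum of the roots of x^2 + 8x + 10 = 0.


By Vieta's formulas for ax^2 + bx + c = 0:
  Sum of roots = -b/a
  Product of roots = c/a

Here a = 1, b = 8, c = 10
Sum = -(8)/1 = -8
Product = 10/1 = 10

Sum = -8


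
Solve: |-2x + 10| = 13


An absolute value equation |expr| = 13 gives two cases:
Case 1: -2x + 10 = 13
  -2x = 3, so x = -3/2
Case 2: -2x + 10 = -13
  -2x = -23, so x = 23/2

x = -3/2, x = 23/2


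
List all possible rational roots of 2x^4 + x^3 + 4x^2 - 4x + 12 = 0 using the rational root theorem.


Rational root theorem: possible roots are ±p/q where:
  p divides the constant term (12): p ∈ {1, 2, 3, 4, 6, 12}
  q divides the leading coefficient (2): q ∈ {1, 2}

All possible rational roots: -12, -6, -4, -3, -2, -3/2, -1, -1/2, 1/2, 1, 3/2, 2, 3, 4, 6, 12

-12, -6, -4, -3, -2, -3/2, -1, -1/2, 1/2, 1, 3/2, 2, 3, 4, 6, 12


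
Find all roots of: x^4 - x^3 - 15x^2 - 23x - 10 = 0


Let p(x) = x^4 - x^3 - 15x^2 - 23x - 10. By the rational root theorem (leading coefficient 1), any rational root is an integer divisor of 10: try ±1, ±2, ... in turn.
Test x = 1: value = -48 ≠ 0.
Test x = -1: value = 0 ✓, so (x + 1) is a factor.
Synthetic division by (x + 1): bring down 1; 1(-1) - 1 = -2; (-2)(-1) - 15 = -13; (-13)(-1) - 23 = -10; (-10)(-1) - 10 = 0 → quotient x^3 - 2x^2 - 13x - 10, remainder 0.
Continue with the quotient x^3 - 2x^2 - 13x - 10 (candidates must divide 10; re-test x = -1 first in case it repeats).
Test x = -1: value = 0 ✓, so (x + 1) is a factor.
Synthetic division by (x + 1): bring down 1; 1(-1) - 2 = -3; (-3)(-1) - 13 = -10; (-10)(-1) - 10 = 0 → quotient x^2 - 3x - 10, remainder 0.
Solve the quadratic x^2 - 3x - 10 = 0: discriminant = (-3)^2 - 4(1)(-10) = 9 + 40 = 49.
sqrt(49) = 7, so x = (3 ± 7)/2: x = 5 or x = -2.
Collecting all roots found:

x = -2, x = -1 (multiplicity 2), x = 5


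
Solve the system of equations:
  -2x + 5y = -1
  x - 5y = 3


Using Cramer's rule:
Determinant D = (-2)(-5) - (1)(5) = 10 - 5 = 5
Dx = (-1)(-5) - (3)(5) = 5 - 15 = -10
Dy = (-2)(3) - (1)(-1) = -6 + 1 = -5
x = Dx/D = -10/5 = -2
y = Dy/D = -5/5 = -1

x = -2, y = -1


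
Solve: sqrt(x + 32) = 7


Square both sides: x + 32 = 7^2 = 49
x = 49 - 32 = 17
x = 17
Check: sqrt(1*17 + 32) = sqrt(49) = 7 ✓

x = 17


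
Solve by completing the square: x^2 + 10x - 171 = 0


Start: x^2 + 10x - 171 = 0
Move constant: x^2 + 10x = 171
Half of 10 is 5, squared is 25
Add 25 to both sides: x^2 + 10x + 25 = 196
(x + 5)^2 = 196
x + 5 = ±14
x = -5 + 14 = 9 or x = -5 - 14 = -19

x = -19, x = 9


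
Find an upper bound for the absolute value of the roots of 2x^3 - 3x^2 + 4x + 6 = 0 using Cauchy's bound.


Cauchy's bound: all roots r satisfy |r| <= 1 + max(|a_i/a_n|) for i = 0,...,n-1
where a_n is the leading coefficient.

Coefficients: [2, -3, 4, 6]
Leading coefficient a_n = 2
Ratios |a_i/a_n|: 3/2, 2, 3
Maximum ratio: 3
Cauchy's bound: |r| <= 1 + 3 = 4

Upper bound = 4


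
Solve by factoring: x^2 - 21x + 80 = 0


We need two numbers that multiply to 80 and add to -21.
Those numbers are -5 and -16 (since (-5) * (-16) = 80 and (-5) + (-16) = -21).
So x^2 - 21x + 80 = (x - 5)(x - 16) = 0
Setting each factor to zero: x = 5 or x = 16

x = 5, x = 16


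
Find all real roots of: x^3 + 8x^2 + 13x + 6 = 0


Let p(x) = x^3 + 8x^2 + 13x + 6. By the rational root theorem (leading coefficient 1), any rational root is an integer divisor of 6: try ±1, ±2, ... in turn.
Test x = 1: value = 28 ≠ 0.
Test x = -1: value = 0 ✓, so (x + 1) is a factor.
Synthetic division by (x + 1): bring down 1; 1(-1) + 8 = 7; 7(-1) + 13 = 6; 6(-1) + 6 = 0 → quotient x^2 + 7x + 6, remainder 0.
Solve the quadratic x^2 + 7x + 6 = 0: discriminant = 7^2 - 4(1)(6) = 49 - 24 = 25.
sqrt(25) = 5, so x = (-7 ± 5)/2: x = -1 or x = -6.

x = -6, x = -1 (multiplicity 2)


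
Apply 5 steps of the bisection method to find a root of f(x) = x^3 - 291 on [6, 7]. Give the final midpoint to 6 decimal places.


f(x) = x^3 - 291
f(6) = -75 < 0
f(7) = 52 > 0

Step 1: midpoint = (6.000000 + 7.000000)/2 = 6.500000
  f(6.500000) = -16.375000
  f(mid) < 0, so root is in [6.500000, 7.000000]

Step 2: midpoint = (6.500000 + 7.000000)/2 = 6.750000
  f(6.750000) = 16.546875
  f(mid) > 0, so root is in [6.500000, 6.750000]

Step 3: midpoint = (6.500000 + 6.750000)/2 = 6.625000
  f(6.625000) = -0.224609
  f(mid) < 0, so root is in [6.625000, 6.750000]

Step 4: midpoint = (6.625000 + 6.750000)/2 = 6.687500
  f(6.687500) = 8.082764
  f(mid) > 0, so root is in [6.625000, 6.687500]

Step 5: midpoint = (6.625000 + 6.687500)/2 = 6.656250
  f(6.656250) = 3.909576
  f(mid) > 0, so root is in [6.625000, 6.656250]

midpoint = 6.656250


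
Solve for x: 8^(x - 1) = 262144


Express both sides with the same base.
262144 = 8^6
Since the bases match, equate exponents: x - 1 = 6
So x = 6 - (-1) = 7

x = 7


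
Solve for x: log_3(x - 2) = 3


Convert to exponential form: x - 2 = 3^3 = 27
x = 27 + 2 = 29
Check: log_3(29 - 2) = log_3(27) = log_3(27) = 3 ✓

x = 29


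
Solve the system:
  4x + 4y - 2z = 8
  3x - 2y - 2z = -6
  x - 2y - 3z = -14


Using Cramer's rule. Expand each determinant along the first row.
D  = 4*[(-2)*(-3) - (-2)*(-2)] - 4*[3*(-3) - (-2)*1] + (-2)*[3*(-2) - (-2)*1]
  = 4*(2) - 4*(-7) + (-2)*(-4) = 44
Dx = 8*[(-2)*(-3) - (-2)*(-2)] - 4*[(-6)*(-3) - (-2)*(-14)] + (-2)*[(-6)*(-2) - (-2)*(-14)]
  = 8*(2) - 4*(-10) + (-2)*(-16) = 88
Dy = 4*[(-6)*(-3) - (-2)*(-14)] - 8*[3*(-3) - (-2)*1] + (-2)*[3*(-14) - (-6)*1]
  = 4*(-10) - 8*(-7) + (-2)*(-36) = 88
Dz = 4*[(-2)*(-14) - (-6)*(-2)] - 4*[3*(-14) - (-6)*1] + 8*[3*(-2) - (-2)*1]
  = 4*(16) - 4*(-36) + 8*(-4) = 176
x = Dx/D = 88/44 = 2, y = Dy/D = 88/44 = 2, z = Dz/D = 176/44 = 4
Check eq1: (4)(2) + (4)(2) + (-2)(4) = 8 = 8 ✓
Check eq2: (3)(2) + (-2)(2) + (-2)(4) = -6 = -6 ✓
Check eq3: (1)(2) + (-2)(2) + (-3)(4) = -14 = -14 ✓

x = 2, y = 2, z = 4


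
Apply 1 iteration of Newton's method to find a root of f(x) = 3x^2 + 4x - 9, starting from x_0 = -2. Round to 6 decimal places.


Newton's method: x_(n+1) = x_n - f(x_n)/f'(x_n)
f(x) = 3x^2 + 4x - 9
f'(x) = 6x + 4

Iteration 1:
  f(-2.000000) = -5.000000
  f'(-2.000000) = -8.000000
  x_1 = -2.000000 - (-5.000000)/(-8.000000) = -2.625000

x_1 = -2.625000


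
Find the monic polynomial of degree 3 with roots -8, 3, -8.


A monic polynomial with roots -8, 3, -8 is:
p(x) = (x + 8)(x - 3)(x + 8)
After multiplying by (x + 8): x + 8
After multiplying by (x - 3): x^2 + 5x - 24
After multiplying by (x + 8): x^3 + 13x^2 + 16x - 192

x^3 + 13x^2 + 16x - 192


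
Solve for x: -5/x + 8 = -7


Subtract 8 from both sides: -5/x = -15
Multiply both sides by x: -5 = -15 * x
Divide by -15: x = 1/3

x = 1/3


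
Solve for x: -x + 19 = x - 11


Starting with: -x + 19 = x - 11
Move all x terms to left: (-1 - 1)x = -11 - 19
Simplify: -2x = -30
Divide both sides by -2: x = 15

x = 15


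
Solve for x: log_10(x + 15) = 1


Convert to exponential form: x + 15 = 10^1 = 10
x = 10 - 15 = -5
Check: log_10(-5 + 15) = log_10(10) = log_10(10) = 1 ✓

x = -5


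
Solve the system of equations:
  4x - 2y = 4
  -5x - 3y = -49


Using Cramer's rule:
Determinant D = (4)(-3) - (-5)(-2) = -12 - 10 = -22
Dx = (4)(-3) - (-49)(-2) = -12 - 98 = -110
Dy = (4)(-49) - (-5)(4) = -196 + 20 = -176
x = Dx/D = -110/-22 = 5
y = Dy/D = -176/-22 = 8

x = 5, y = 8


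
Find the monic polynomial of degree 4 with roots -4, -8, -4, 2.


A monic polynomial with roots -4, -8, -4, 2 is:
p(x) = (x + 4)(x + 8)(x + 4)(x - 2)
After multiplying by (x + 4): x + 4
After multiplying by (x + 8): x^2 + 12x + 32
After multiplying by (x + 4): x^3 + 16x^2 + 80x + 128
After multiplying by (x - 2): x^4 + 14x^3 + 48x^2 - 32x - 256

x^4 + 14x^3 + 48x^2 - 32x - 256


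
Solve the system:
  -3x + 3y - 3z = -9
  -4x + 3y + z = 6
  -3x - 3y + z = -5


Using Cramer's rule. Expand each determinant along the first row.
D  = (-3)*[3*1 - 1*(-3)] - 3*[(-4)*1 - 1*(-3)] + (-3)*[(-4)*(-3) - 3*(-3)]
  = (-3)*(6) - 3*(-1) + (-3)*(21) = -78
Dx = (-9)*[3*1 - 1*(-3)] - 3*[6*1 - 1*(-5)] + (-3)*[6*(-3) - 3*(-5)]
  = (-9)*(6) - 3*(11) + (-3)*(-3) = -78
Dy = (-3)*[6*1 - 1*(-5)] - (-9)*[(-4)*1 - 1*(-3)] + (-3)*[(-4)*(-5) - 6*(-3)]
  = (-3)*(11) - (-9)*(-1) + (-3)*(38) = -156
Dz = (-3)*[3*(-5) - 6*(-3)] - 3*[(-4)*(-5) - 6*(-3)] + (-9)*[(-4)*(-3) - 3*(-3)]
  = (-3)*(3) - 3*(38) + (-9)*(21) = -312
x = Dx/D = -78/-78 = 1, y = Dy/D = -156/-78 = 2, z = Dz/D = -312/-78 = 4
Check eq1: (-3)(1) + (3)(2) + (-3)(4) = -9 = -9 ✓
Check eq2: (-4)(1) + (3)(2) + (1)(4) = 6 = 6 ✓
Check eq3: (-3)(1) + (-3)(2) + (1)(4) = -5 = -5 ✓

x = 1, y = 2, z = 4


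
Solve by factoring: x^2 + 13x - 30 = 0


We need two numbers that multiply to -30 and add to 13.
Those numbers are -2 and 15 (since (-2) * 15 = -30 and (-2) + 15 = 13).
So x^2 + 13x - 30 = (x - 2)(x + 15) = 0
Setting each factor to zero: x = 2 or x = -15

x = -15, x = 2


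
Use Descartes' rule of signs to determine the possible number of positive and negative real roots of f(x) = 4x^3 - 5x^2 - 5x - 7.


Descartes' rule of signs:

For positive roots, count sign changes in f(x) = 4x^3 - 5x^2 - 5x - 7:
Signs of coefficients: +, -, -, -
Number of sign changes: 1
Possible positive real roots: 1

For negative roots, examine f(-x) = -4x^3 - 5x^2 + 5x - 7:
Signs of coefficients: -, -, +, -
Number of sign changes: 2
Possible negative real roots: 2, 0

Positive roots: 1; Negative roots: 2 or 0


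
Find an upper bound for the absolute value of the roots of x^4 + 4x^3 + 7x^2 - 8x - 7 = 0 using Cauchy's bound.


Cauchy's bound: all roots r satisfy |r| <= 1 + max(|a_i/a_n|) for i = 0,...,n-1
where a_n is the leading coefficient.

Coefficients: [1, 4, 7, -8, -7]
Leading coefficient a_n = 1
Ratios |a_i/a_n|: 4, 7, 8, 7
Maximum ratio: 8
Cauchy's bound: |r| <= 1 + 8 = 9

Upper bound = 9


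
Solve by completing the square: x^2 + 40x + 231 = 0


Start: x^2 + 40x + 231 = 0
Move constant: x^2 + 40x = -231
Half of 40 is 20, squared is 400
Add 400 to both sides: x^2 + 40x + 400 = 169
(x + 20)^2 = 169
x + 20 = ±13
x = -20 + 13 = -7 or x = -20 - 13 = -33

x = -33, x = -7


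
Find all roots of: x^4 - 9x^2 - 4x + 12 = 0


Let p(x) = x^4 - 9x^2 - 4x + 12. By the rational root theorem (leading coefficient 1), any rational root is an integer divisor of 12: try ±1, ±2, ... in turn.
Test x = 1: value = 0 ✓, so (x - 1) is a factor.
Synthetic division by (x - 1): bring down 1; 1(1) + 0 = 1; 1(1) - 9 = -8; (-8)(1) - 4 = -12; (-12)(1) + 12 = 0 → quotient x^3 + x^2 - 8x - 12, remainder 0.
Continue with the quotient x^3 + x^2 - 8x - 12 (candidates must divide 12; re-test x = 1 first in case it repeats).
Test x = 1: value = -18 ≠ 0.
Test x = -1: value = -4 ≠ 0.
Test x = 2: value = -16 ≠ 0.
Test x = -2: value = 0 ✓, so (x + 2) is a factor.
Synthetic division by (x + 2): bring down 1; 1(-2) + 1 = -1; (-1)(-2) - 8 = -6; (-6)(-2) - 12 = 0 → quotient x^2 - x - 6, remainder 0.
Solve the quadratic x^2 - x - 6 = 0: discriminant = (-1)^2 - 4(1)(-6) = 1 + 24 = 25.
sqrt(25) = 5, so x = (1 ± 5)/2: x = 3 or x = -2.
Collecting all roots found:

x = -2 (multiplicity 2), x = 1, x = 3


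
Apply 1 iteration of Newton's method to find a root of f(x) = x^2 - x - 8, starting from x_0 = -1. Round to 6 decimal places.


Newton's method: x_(n+1) = x_n - f(x_n)/f'(x_n)
f(x) = x^2 - x - 8
f'(x) = 2x - 1

Iteration 1:
  f(-1.000000) = -6.000000
  f'(-1.000000) = -3.000000
  x_1 = -1.000000 - (-6.000000)/(-3.000000) = -3.000000

x_1 = -3.000000


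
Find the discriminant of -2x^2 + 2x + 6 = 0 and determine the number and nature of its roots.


For ax^2 + bx + c = 0, discriminant D = b^2 - 4ac
Here a = -2, b = 2, c = 6
D = (2)^2 - 4(-2)(6) = 4 + 48 = 52

D = 52 > 0 but not a perfect square
The equation has 2 distinct real irrational roots.

Discriminant = 52, 2 distinct real irrational roots


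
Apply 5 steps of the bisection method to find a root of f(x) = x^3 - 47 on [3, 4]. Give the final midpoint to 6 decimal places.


f(x) = x^3 - 47
f(3) = -20 < 0
f(4) = 17 > 0

Step 1: midpoint = (3.000000 + 4.000000)/2 = 3.500000
  f(3.500000) = -4.125000
  f(mid) < 0, so root is in [3.500000, 4.000000]

Step 2: midpoint = (3.500000 + 4.000000)/2 = 3.750000
  f(3.750000) = 5.734375
  f(mid) > 0, so root is in [3.500000, 3.750000]

Step 3: midpoint = (3.500000 + 3.750000)/2 = 3.625000
  f(3.625000) = 0.634766
  f(mid) > 0, so root is in [3.500000, 3.625000]

Step 4: midpoint = (3.500000 + 3.625000)/2 = 3.562500
  f(3.562500) = -1.786865
  f(mid) < 0, so root is in [3.562500, 3.625000]

Step 5: midpoint = (3.562500 + 3.625000)/2 = 3.593750
  f(3.593750) = -0.586578
  f(mid) < 0, so root is in [3.593750, 3.625000]

midpoint = 3.593750


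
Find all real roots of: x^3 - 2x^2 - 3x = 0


The constant term is 0, so x = 0 is a root. Factor out x:
  x(x^2 - 2x - 3) = 0
Solve the quadratic x^2 - 2x - 3 = 0: discriminant = (-2)^2 - 4(1)(-3) = 4 + 12 = 16.
sqrt(16) = 4, so x = (2 ± 4)/2: x = 3 or x = -1.

x = -1, x = 0, x = 3


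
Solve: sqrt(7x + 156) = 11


Square both sides: 7x + 156 = 11^2 = 121
7x = 121 - 156 = -35
x = -5
Check: sqrt(7*(-5) + 156) = sqrt(121) = 11 ✓

x = -5


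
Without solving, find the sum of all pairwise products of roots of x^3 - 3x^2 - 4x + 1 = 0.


By Vieta's formulas for x^3 + bx^2 + cx + d = 0:
  r1 + r2 + r3 = -b/a = 3
  r1*r2 + r1*r3 + r2*r3 = c/a = -4
  r1*r2*r3 = -d/a = -1


Sum of pairwise products = -4


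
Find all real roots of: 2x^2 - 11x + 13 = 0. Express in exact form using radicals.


Using the quadratic formula: x = (-b ± sqrt(b^2 - 4ac)) / (2a)
Here a = 2, b = -11, c = 13
Discriminant = b^2 - 4ac = (-11)^2 - 4(2)(13) = 121 - 104 = 17
Since discriminant = 17 > 0, there are two real roots.
x = (11 ± sqrt(17)) / 4
Numerically: x ≈ 3.7808 or x ≈ 1.7192

x = (11 + sqrt(17)) / 4 or x = (11 - sqrt(17)) / 4


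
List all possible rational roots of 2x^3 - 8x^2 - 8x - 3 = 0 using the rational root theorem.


Rational root theorem: possible roots are ±p/q where:
  p divides the constant term (-3): p ∈ {1, 3}
  q divides the leading coefficient (2): q ∈ {1, 2}

All possible rational roots: -3, -3/2, -1, -1/2, 1/2, 1, 3/2, 3

-3, -3/2, -1, -1/2, 1/2, 1, 3/2, 3


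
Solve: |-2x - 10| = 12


An absolute value equation |expr| = 12 gives two cases:
Case 1: -2x - 10 = 12
  -2x = 22, so x = -11
Case 2: -2x - 10 = -12
  -2x = -2, so x = 1

x = -11, x = 1


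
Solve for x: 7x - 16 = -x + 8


Starting with: 7x - 16 = -x + 8
Move all x terms to left: (7 + 1)x = 8 + 16
Simplify: 8x = 24
Divide both sides by 8: x = 3

x = 3


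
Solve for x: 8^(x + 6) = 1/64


Express both sides with the same base.
1/64 = 8^(-2)
Since the bases match, equate exponents: x + 6 = -2
So x = -2 - (6) = -8

x = -8


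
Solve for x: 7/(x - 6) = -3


Multiply both sides by (x - 6): 7 = -3(x - 6)
Distribute: 7 = -3x + 18
-3x = 7 - 18 = -11
x = 11/3

x = 11/3


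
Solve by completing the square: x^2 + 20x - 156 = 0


Start: x^2 + 20x - 156 = 0
Move constant: x^2 + 20x = 156
Half of 20 is 10, squared is 100
Add 100 to both sides: x^2 + 20x + 100 = 256
(x + 10)^2 = 256
x + 10 = ±16
x = -10 + 16 = 6 or x = -10 - 16 = -26

x = -26, x = 6


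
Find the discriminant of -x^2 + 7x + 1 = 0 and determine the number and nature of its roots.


For ax^2 + bx + c = 0, discriminant D = b^2 - 4ac
Here a = -1, b = 7, c = 1
D = (7)^2 - 4(-1)(1) = 49 + 4 = 53

D = 53 > 0 but not a perfect square
The equation has 2 distinct real irrational roots.

Discriminant = 53, 2 distinct real irrational roots


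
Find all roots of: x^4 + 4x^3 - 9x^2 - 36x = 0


The constant term is 0, so x = 0 is a root. Factor out x:
  x^3 + 4x^2 - 9x - 36 = 0
Let p(x) = x^3 + 4x^2 - 9x - 36. By the rational root theorem (leading coefficient 1), any rational root is an integer divisor of 36: try ±1, ±2, ... in turn.
Test x = 1: value = -40 ≠ 0.
Test x = -1: value = -24 ≠ 0.
Test x = 2: value = -30 ≠ 0.
Test x = -2: value = -10 ≠ 0.
Test x = 3: value = 0 ✓, so (x - 3) is a factor.
Synthetic division by (x - 3): bring down 1; 1(3) + 4 = 7; 7(3) - 9 = 12; 12(3) - 36 = 0 → quotient x^2 + 7x + 12, remainder 0.
Solve the quadratic x^2 + 7x + 12 = 0: discriminant = 7^2 - 4(1)(12) = 49 - 48 = 1.
sqrt(1) = 1, so x = (-7 ± 1)/2: x = -3 or x = -4.
Collecting all roots found:

x = -4, x = -3, x = 0, x = 3


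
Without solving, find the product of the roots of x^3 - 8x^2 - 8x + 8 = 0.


By Vieta's formulas for x^3 + bx^2 + cx + d = 0:
  r1 + r2 + r3 = -b/a = 8
  r1*r2 + r1*r3 + r2*r3 = c/a = -8
  r1*r2*r3 = -d/a = -8


Product = -8


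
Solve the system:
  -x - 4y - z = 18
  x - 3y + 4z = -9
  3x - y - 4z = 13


Using Cramer's rule. Expand each determinant along the first row.
D  = (-1)*[(-3)*(-4) - 4*(-1)] - (-4)*[1*(-4) - 4*3] + (-1)*[1*(-1) - (-3)*3]
  = (-1)*(16) - (-4)*(-16) + (-1)*(8) = -88
Dx = 18*[(-3)*(-4) - 4*(-1)] - (-4)*[(-9)*(-4) - 4*13] + (-1)*[(-9)*(-1) - (-3)*13]
  = 18*(16) - (-4)*(-16) + (-1)*(48) = 176
Dy = (-1)*[(-9)*(-4) - 4*13] - 18*[1*(-4) - 4*3] + (-1)*[1*13 - (-9)*3]
  = (-1)*(-16) - 18*(-16) + (-1)*(40) = 264
Dz = (-1)*[(-3)*13 - (-9)*(-1)] - (-4)*[1*13 - (-9)*3] + 18*[1*(-1) - (-3)*3]
  = (-1)*(-48) - (-4)*(40) + 18*(8) = 352
x = Dx/D = 176/-88 = -2, y = Dy/D = 264/-88 = -3, z = Dz/D = 352/-88 = -4
Check eq1: (-1)(-2) + (-4)(-3) + (-1)(-4) = 18 = 18 ✓
Check eq2: (1)(-2) + (-3)(-3) + (4)(-4) = -9 = -9 ✓
Check eq3: (3)(-2) + (-1)(-3) + (-4)(-4) = 13 = 13 ✓

x = -2, y = -3, z = -4


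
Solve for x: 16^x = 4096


Express both sides with the same base.
4096 = 16^3
Since the bases match: x = 3

x = 3


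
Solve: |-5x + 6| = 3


An absolute value equation |expr| = 3 gives two cases:
Case 1: -5x + 6 = 3
  -5x = -3, so x = 3/5
Case 2: -5x + 6 = -3
  -5x = -9, so x = 9/5

x = 3/5, x = 9/5


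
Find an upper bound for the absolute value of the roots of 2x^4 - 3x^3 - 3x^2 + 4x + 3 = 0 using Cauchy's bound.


Cauchy's bound: all roots r satisfy |r| <= 1 + max(|a_i/a_n|) for i = 0,...,n-1
where a_n is the leading coefficient.

Coefficients: [2, -3, -3, 4, 3]
Leading coefficient a_n = 2
Ratios |a_i/a_n|: 3/2, 3/2, 2, 3/2
Maximum ratio: 2
Cauchy's bound: |r| <= 1 + 2 = 3

Upper bound = 3


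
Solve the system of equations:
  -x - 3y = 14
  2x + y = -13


Using Cramer's rule:
Determinant D = (-1)(1) - (2)(-3) = -1 + 6 = 5
Dx = (14)(1) - (-13)(-3) = 14 - 39 = -25
Dy = (-1)(-13) - (2)(14) = 13 - 28 = -15
x = Dx/D = -25/5 = -5
y = Dy/D = -15/5 = -3

x = -5, y = -3


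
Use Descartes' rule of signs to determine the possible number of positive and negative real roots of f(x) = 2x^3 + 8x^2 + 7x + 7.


Descartes' rule of signs:

For positive roots, count sign changes in f(x) = 2x^3 + 8x^2 + 7x + 7:
Signs of coefficients: +, +, +, +
Number of sign changes: 0
Possible positive real roots: 0

For negative roots, examine f(-x) = -2x^3 + 8x^2 - 7x + 7:
Signs of coefficients: -, +, -, +
Number of sign changes: 3
Possible negative real roots: 3, 1

Positive roots: 0; Negative roots: 3 or 1


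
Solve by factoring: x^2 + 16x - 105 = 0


We need two numbers that multiply to -105 and add to 16.
Those numbers are -5 and 21 (since (-5) * 21 = -105 and (-5) + 21 = 16).
So x^2 + 16x - 105 = (x - 5)(x + 21) = 0
Setting each factor to zero: x = 5 or x = -21

x = -21, x = 5


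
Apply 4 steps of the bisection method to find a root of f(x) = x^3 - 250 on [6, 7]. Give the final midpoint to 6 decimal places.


f(x) = x^3 - 250
f(6) = -34 < 0
f(7) = 93 > 0

Step 1: midpoint = (6.000000 + 7.000000)/2 = 6.500000
  f(6.500000) = 24.625000
  f(mid) > 0, so root is in [6.000000, 6.500000]

Step 2: midpoint = (6.000000 + 6.500000)/2 = 6.250000
  f(6.250000) = -5.859375
  f(mid) < 0, so root is in [6.250000, 6.500000]

Step 3: midpoint = (6.250000 + 6.500000)/2 = 6.375000
  f(6.375000) = 9.083984
  f(mid) > 0, so root is in [6.250000, 6.375000]

Step 4: midpoint = (6.250000 + 6.375000)/2 = 6.312500
  f(6.312500) = 1.538330
  f(mid) > 0, so root is in [6.250000, 6.312500]

midpoint = 6.312500
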